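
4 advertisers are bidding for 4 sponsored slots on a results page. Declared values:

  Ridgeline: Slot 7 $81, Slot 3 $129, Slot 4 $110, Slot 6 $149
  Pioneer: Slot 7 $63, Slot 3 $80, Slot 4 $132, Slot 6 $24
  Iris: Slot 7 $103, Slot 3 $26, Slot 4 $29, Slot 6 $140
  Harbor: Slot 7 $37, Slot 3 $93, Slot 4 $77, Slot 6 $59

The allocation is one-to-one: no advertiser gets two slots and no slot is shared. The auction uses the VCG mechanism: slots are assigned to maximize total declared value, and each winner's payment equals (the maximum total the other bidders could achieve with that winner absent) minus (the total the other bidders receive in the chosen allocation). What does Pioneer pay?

Pioneer pays $1.

Efficient allocation: Ridgeline→Slot 6 ($149), Pioneer→Slot 4 ($132), Iris→Slot 7 ($103), Harbor→Slot 3 ($93); total welfare W = $477.
Pioneer receives Slot 4 at value $132, so the others get W − 132 = $345.
Without Pioneer: best allocation of the remaining 3 bidders over all 4 slots is Ridgeline→Slot 3 ($129), Iris→Slot 6 ($140), Harbor→Slot 4 ($77), total $346.
VCG payment = (others' best without Pioneer) − (others' welfare with Pioneer) = 346 − 345 = $1.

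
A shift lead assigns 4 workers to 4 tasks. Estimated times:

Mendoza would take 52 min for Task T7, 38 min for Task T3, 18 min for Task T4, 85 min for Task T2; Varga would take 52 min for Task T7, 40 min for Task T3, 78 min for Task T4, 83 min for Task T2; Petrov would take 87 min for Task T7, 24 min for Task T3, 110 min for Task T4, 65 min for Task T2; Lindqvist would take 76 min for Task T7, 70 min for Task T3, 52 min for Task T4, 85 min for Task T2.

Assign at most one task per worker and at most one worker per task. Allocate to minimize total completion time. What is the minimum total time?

This is a one-to-one assignment (minimum-cost bipartite matching).
Optimal: Mendoza→Task T4 (18 min), Varga→Task T7 (52 min), Petrov→Task T3 (24 min), Lindqvist→Task T2 (85 min) — total 18+52+24+85 = 179 min.
Every other assignment is strictly worse.

Min total: 179 min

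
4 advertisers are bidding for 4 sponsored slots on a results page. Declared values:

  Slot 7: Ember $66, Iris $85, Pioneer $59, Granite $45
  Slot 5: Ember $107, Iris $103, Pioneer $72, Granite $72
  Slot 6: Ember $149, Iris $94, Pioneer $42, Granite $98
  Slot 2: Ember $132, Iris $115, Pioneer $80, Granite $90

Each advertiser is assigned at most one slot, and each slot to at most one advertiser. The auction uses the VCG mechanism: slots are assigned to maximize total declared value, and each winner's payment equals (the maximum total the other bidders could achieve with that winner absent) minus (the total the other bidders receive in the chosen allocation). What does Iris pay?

Efficient allocation: Ember→Slot 6 ($149), Iris→Slot 5 ($103), Pioneer→Slot 7 ($59), Granite→Slot 2 ($90); total welfare W = $401.
Iris receives Slot 5 at value $103, so the others get W − 103 = $298.
Without Iris: best allocation of the remaining 3 bidders over all 4 slots is Ember→Slot 6 ($149), Pioneer→Slot 5 ($72), Granite→Slot 2 ($90), total $311.
VCG payment = (others' best without Iris) − (others' welfare with Iris) = 311 − 298 = $13.

Iris pays $13.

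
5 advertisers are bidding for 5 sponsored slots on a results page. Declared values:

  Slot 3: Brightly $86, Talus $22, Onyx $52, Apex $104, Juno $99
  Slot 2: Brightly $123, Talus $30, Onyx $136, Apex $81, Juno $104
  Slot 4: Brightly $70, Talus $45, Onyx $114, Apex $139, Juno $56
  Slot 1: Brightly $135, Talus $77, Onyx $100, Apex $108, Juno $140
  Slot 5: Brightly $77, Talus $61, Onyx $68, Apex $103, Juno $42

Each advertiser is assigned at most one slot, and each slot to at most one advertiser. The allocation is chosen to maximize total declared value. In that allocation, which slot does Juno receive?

Juno receives Slot 3.

This is a one-to-one assignment (maximum-weight bipartite matching).
Optimal: Brightly→Slot 1 ($135), Talus→Slot 5 ($61), Onyx→Slot 2 ($136), Apex→Slot 4 ($139), Juno→Slot 3 ($99) — total 135+61+136+139+99 = $570.
Next-best assignment: Brightly→Slot 3, Talus→Slot 5, Onyx→Slot 2, Apex→Slot 4, Juno→Slot 1 = $562.
Juno's own top slot is Slot 1 ($140), but forcing Juno→Slot 1 and reassigning the rest optimally gives only $562 — worse by 8.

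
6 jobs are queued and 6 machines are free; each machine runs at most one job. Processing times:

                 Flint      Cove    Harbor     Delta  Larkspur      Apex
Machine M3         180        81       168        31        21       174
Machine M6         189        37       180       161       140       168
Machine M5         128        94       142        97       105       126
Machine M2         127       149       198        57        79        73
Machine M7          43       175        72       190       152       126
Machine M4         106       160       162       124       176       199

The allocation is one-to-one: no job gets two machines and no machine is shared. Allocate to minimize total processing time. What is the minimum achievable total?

Optimal: Flint→Machine M4 (106 min), Cove→Machine M6 (37 min), Harbor→Machine M7 (72 min), Delta→Machine M5 (97 min), Larkspur→Machine M3 (21 min), Apex→Machine M2 (73 min) — total 106+37+72+97+21+73 = 406 min.
Column-greedy (each machine in turn goes to its cheapest remaining job) gives 433 min, worse by 27.
Next-best assignment: Flint→Machine M4, Cove→Machine M6, Harbor→Machine M7, Delta→Machine M2, Larkspur→Machine M3, Apex→Machine M5 = 419 min.
Swapping Harbor↔Apex (Harbor→Machine M2 198 min, Apex→Machine M7 126 min) adds 179.
Checked against all permutations: 406 min is optimal.

Minimum total: 406 min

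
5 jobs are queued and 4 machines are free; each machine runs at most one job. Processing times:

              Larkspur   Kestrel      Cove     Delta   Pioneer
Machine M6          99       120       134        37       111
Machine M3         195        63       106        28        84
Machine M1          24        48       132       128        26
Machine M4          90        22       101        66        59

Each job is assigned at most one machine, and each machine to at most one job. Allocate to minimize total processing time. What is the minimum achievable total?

Min total: 167 min

Optimal: Delta→Machine M6 (37 min), Pioneer→Machine M3 (84 min), Larkspur→Machine M1 (24 min), Kestrel→Machine M4 (22 min) — total 37+84+24+22 = 167 min.
Min-entry greedy (repeatedly take the single cheapest remaining cell) gives 185 min, worse by 18.
Next-best assignment: Larkspur→Machine M6, Delta→Machine M3, Pioneer→Machine M1, Kestrel→Machine M4 = 175 min.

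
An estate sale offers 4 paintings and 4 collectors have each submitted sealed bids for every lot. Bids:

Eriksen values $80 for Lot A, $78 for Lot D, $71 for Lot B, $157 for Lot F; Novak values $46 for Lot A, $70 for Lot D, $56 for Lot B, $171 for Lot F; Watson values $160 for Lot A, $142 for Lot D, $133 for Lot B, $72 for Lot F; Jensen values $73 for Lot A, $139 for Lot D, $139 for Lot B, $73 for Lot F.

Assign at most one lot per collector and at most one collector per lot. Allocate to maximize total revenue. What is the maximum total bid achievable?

This is the linear assignment problem.
Optimal: Eriksen→Lot D ($78), Novak→Lot F ($171), Watson→Lot A ($160), Jensen→Lot B ($139) — total 78+171+160+139 = $548.
Max-entry greedy (repeatedly take the single best remaining cell) gives $541, worse by 7.
Swapping Novak↔Jensen (Novak→Lot B $56, Jensen→Lot F $73) loses 181.

Max total: $548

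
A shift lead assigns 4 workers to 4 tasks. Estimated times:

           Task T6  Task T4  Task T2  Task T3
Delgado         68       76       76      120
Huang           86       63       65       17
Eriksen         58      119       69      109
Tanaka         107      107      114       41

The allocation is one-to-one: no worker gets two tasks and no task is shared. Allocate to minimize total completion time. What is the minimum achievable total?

This is a one-to-one assignment (minimum-cost bipartite matching).
Optimal: Delgado→Task T2 (76 min), Huang→Task T4 (63 min), Eriksen→Task T6 (58 min), Tanaka→Task T3 (41 min) — total 76+63+58+41 = 238 min.

Minimum total: 238 min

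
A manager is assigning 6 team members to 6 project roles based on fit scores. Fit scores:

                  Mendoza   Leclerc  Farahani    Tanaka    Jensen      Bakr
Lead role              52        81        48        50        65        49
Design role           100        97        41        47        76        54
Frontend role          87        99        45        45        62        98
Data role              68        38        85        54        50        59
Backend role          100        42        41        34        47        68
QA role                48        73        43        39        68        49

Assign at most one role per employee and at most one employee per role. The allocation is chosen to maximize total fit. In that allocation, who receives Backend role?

Optimal: Mendoza→Backend role (100 pts), Leclerc→Design role (97 pts), Farahani→Data role (85 pts), Tanaka→Lead role (50 pts), Jensen→QA role (68 pts), Bakr→Frontend role (98 pts) — total 100+97+85+50+68+98 = 498 pts.
Max-entry greedy (repeatedly take the single best remaining cell) gives 470 pts, worse by 28.
Next-best assignment: Mendoza→Backend role, Leclerc→Design role, Farahani→Data role, Tanaka→QA role, Jensen→Lead role, Bakr→Frontend role = 484 pts.
Swapping Tanaka↔Jensen (Tanaka→QA role 39 pts, Jensen→Lead role 65 pts) loses 14.
Mendoza's own top role is Design role (100 pts), but forcing Mendoza→Design role and reassigning the rest optimally gives only 470 pts — worse by 28.

Mendoza receives Backend role.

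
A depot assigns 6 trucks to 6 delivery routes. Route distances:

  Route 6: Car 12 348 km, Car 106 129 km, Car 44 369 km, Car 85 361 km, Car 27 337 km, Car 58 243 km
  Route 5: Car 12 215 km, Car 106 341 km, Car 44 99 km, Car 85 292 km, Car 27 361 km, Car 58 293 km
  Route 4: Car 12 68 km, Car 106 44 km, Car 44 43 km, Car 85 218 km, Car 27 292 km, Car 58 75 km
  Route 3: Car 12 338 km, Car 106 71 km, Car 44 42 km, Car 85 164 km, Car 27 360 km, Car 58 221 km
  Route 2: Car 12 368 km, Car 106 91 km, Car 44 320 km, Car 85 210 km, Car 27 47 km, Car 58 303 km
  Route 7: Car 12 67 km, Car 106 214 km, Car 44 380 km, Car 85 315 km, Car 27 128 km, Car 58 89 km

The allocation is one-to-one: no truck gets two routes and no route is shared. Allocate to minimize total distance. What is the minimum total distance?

Minimum total: 581 km

Optimal: Car 12→Route 7 (67 km), Car 106→Route 6 (129 km), Car 44→Route 5 (99 km), Car 85→Route 3 (164 km), Car 27→Route 2 (47 km), Car 58→Route 4 (75 km) — total 67+129+99+164+47+75 = 581 km.
Min-entry greedy (repeatedly take the single cheapest remaining cell) gives 735 km, worse by 154.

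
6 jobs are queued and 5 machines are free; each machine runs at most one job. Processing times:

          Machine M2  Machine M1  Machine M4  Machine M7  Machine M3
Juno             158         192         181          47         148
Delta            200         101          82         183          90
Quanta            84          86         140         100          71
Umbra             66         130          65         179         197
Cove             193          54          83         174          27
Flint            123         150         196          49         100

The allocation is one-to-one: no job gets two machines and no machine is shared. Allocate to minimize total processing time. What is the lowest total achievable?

Min total: 308 min

Optimal: Umbra→Machine M2 (66 min), Quanta→Machine M1 (86 min), Delta→Machine M4 (82 min), Juno→Machine M7 (47 min), Cove→Machine M3 (27 min) — total 66+86+82+47+27 = 308 min.
Column-greedy (each machine in turn goes to its cheapest remaining job) gives 320 min, worse by 12.
Next-best assignment: Umbra→Machine M2, Quanta→Machine M1, Delta→Machine M4, Flint→Machine M7, Cove→Machine M3 = 310 min.
Swapping Delta↔Umbra (Delta→Machine M2 200 min, Umbra→Machine M4 65 min) adds 117.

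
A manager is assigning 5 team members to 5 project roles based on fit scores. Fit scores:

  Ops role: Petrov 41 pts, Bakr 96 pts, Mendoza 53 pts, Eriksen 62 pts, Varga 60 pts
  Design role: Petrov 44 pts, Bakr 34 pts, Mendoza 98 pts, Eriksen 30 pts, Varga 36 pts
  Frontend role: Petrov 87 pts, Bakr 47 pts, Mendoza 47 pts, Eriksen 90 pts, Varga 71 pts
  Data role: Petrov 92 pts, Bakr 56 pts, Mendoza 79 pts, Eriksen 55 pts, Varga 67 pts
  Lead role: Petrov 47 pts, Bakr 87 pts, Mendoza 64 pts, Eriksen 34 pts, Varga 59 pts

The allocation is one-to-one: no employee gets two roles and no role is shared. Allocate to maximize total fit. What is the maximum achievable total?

Optimal: Petrov→Data role (92 pts), Bakr→Ops role (96 pts), Mendoza→Design role (98 pts), Eriksen→Frontend role (90 pts), Varga→Lead role (59 pts) — total 92+96+98+90+59 = 435 pts.

Maximum total: 435 pts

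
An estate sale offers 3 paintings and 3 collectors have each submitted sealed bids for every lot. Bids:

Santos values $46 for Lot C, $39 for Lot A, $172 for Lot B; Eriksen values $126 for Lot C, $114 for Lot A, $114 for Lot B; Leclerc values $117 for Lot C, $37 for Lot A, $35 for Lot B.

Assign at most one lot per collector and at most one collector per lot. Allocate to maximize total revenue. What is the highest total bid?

Max total: $403

This is a one-to-one assignment (maximum-weight bipartite matching).
Optimal: Santos→Lot B ($172), Eriksen→Lot A ($114), Leclerc→Lot C ($117) — total 172+114+117 = $403.
Row-greedy (each collector in turn takes its best remaining lot) gives $335, worse by 68.
Every other assignment is strictly worse.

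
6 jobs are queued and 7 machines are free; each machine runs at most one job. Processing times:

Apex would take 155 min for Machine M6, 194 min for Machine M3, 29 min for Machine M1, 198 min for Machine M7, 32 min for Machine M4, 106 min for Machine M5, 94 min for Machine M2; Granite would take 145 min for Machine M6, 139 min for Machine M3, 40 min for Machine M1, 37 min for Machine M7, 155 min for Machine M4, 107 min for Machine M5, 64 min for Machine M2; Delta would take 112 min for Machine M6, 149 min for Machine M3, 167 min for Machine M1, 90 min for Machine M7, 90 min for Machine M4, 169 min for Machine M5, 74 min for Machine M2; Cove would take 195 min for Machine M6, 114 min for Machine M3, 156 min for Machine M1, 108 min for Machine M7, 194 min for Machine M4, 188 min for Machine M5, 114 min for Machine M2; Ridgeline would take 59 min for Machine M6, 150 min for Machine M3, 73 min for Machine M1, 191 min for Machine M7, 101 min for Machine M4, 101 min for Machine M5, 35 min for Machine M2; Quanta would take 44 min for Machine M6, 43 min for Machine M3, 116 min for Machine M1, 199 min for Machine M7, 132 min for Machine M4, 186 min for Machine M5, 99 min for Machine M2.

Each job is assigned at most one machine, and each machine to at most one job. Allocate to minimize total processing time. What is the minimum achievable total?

Optimal: Apex→Machine M1 (29 min), Granite→Machine M7 (37 min), Delta→Machine M4 (90 min), Cove→Machine M3 (114 min), Ridgeline→Machine M2 (35 min), Quanta→Machine M6 (44 min) — total 29+37+90+114+35+44 = 349 min.
Min-entry greedy (repeatedly take the single cheapest remaining cell) gives 422 min, worse by 73.
Checked against all permutations: 349 min is optimal.

Min total: 349 min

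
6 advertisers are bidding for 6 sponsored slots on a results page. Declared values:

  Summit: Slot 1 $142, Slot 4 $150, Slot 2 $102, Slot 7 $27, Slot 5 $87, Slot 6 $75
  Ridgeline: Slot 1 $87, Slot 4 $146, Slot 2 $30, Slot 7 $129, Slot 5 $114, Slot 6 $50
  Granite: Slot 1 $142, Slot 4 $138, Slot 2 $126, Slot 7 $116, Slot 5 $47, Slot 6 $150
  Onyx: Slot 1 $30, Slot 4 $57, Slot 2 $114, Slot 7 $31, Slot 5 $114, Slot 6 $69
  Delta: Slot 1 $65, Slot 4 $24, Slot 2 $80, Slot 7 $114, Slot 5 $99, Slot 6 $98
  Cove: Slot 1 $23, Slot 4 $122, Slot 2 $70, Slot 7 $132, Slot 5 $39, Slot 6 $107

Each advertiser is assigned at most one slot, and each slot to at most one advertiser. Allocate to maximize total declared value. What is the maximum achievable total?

This is a one-to-one assignment (maximum-weight bipartite matching).
Optimal: Summit→Slot 1 ($142), Ridgeline→Slot 4 ($146), Granite→Slot 6 ($150), Onyx→Slot 2 ($114), Delta→Slot 5 ($99), Cove→Slot 7 ($132) — total 142+146+150+114+99+132 = $783.
Row-greedy (each advertiser in turn takes its best remaining slot) gives $665, worse by 118.
Next-best assignment: Summit→Slot 1, Ridgeline→Slot 4, Granite→Slot 6, Onyx→Slot 5, Delta→Slot 2, Cove→Slot 7 = $764.
Every other assignment is strictly worse.

Maximum total: $783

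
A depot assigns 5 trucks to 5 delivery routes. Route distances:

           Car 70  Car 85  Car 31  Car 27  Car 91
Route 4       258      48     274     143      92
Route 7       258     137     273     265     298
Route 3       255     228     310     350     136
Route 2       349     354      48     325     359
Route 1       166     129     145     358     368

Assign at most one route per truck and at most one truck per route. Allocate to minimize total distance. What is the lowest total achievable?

Optimal: Car 70→Route 1 (166 km), Car 85→Route 7 (137 km), Car 31→Route 2 (48 km), Car 27→Route 4 (143 km), Car 91→Route 3 (136 km) — total 166+137+48+143+136 = 630 km.
Column-greedy (each route in turn goes to its cheapest remaining truck) gives 848 km, worse by 218.
No other one-to-one assignment undercuts 630 km.

Minimum total: 630 km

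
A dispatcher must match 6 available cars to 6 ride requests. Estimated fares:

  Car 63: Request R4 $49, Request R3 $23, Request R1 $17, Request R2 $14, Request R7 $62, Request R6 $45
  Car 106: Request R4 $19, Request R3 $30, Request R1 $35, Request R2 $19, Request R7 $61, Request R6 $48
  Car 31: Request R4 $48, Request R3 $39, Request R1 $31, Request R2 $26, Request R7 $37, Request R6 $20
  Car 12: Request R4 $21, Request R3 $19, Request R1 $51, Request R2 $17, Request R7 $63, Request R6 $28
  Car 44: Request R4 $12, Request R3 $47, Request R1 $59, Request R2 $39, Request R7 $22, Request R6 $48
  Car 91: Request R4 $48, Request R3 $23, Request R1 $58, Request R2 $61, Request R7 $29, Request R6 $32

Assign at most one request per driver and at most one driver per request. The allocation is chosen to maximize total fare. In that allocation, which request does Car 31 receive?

Car 31 receives Request R3.

This is a one-to-one assignment (maximum-weight bipartite matching).
Optimal: Car 63→Request R4 ($49), Car 106→Request R6 ($48), Car 31→Request R3 ($39), Car 12→Request R7 ($63), Car 44→Request R1 ($59), Car 91→Request R2 ($61) — total 49+48+39+63+59+61 = $319.
Column-greedy (each request in turn goes to its best remaining driver) gives $291, worse by 28.
Next-best assignment: Car 63→Request R7, Car 106→Request R6, Car 31→Request R4, Car 12→Request R1, Car 44→Request R3, Car 91→Request R2 = $317.
Car 31's own top request is Request R4 ($48), but forcing Car 31→Request R4 and reassigning the rest optimally gives only $317 — worse by 2.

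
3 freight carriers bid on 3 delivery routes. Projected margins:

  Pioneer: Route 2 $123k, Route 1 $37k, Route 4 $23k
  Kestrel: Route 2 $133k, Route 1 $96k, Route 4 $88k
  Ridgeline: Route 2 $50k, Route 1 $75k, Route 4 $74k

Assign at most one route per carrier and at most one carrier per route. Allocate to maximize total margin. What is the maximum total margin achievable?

Treat this as an assignment problem: match each carrier to one route.
Optimal: Pioneer→Route 2 ($123k), Kestrel→Route 1 ($96k), Ridgeline→Route 4 ($74k) — total 123+96+74 = $293k.

Maximum total: $293k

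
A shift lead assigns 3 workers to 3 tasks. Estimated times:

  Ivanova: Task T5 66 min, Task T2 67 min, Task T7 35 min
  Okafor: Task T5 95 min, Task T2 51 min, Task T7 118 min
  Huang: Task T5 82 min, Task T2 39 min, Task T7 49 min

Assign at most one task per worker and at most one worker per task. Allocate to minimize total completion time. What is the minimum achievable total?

Min total: 166 min

This is a one-to-one assignment (minimum-cost bipartite matching).
Optimal: Ivanova→Task T5 (66 min), Okafor→Task T2 (51 min), Huang→Task T7 (49 min) — total 66+51+49 = 166 min.
Min-entry greedy (repeatedly take the single cheapest remaining cell) gives 169 min, worse by 3.
Next-best assignment: Ivanova→Task T7, Okafor→Task T2, Huang→Task T5 = 168 min.
Checked against all permutations: 166 min is optimal.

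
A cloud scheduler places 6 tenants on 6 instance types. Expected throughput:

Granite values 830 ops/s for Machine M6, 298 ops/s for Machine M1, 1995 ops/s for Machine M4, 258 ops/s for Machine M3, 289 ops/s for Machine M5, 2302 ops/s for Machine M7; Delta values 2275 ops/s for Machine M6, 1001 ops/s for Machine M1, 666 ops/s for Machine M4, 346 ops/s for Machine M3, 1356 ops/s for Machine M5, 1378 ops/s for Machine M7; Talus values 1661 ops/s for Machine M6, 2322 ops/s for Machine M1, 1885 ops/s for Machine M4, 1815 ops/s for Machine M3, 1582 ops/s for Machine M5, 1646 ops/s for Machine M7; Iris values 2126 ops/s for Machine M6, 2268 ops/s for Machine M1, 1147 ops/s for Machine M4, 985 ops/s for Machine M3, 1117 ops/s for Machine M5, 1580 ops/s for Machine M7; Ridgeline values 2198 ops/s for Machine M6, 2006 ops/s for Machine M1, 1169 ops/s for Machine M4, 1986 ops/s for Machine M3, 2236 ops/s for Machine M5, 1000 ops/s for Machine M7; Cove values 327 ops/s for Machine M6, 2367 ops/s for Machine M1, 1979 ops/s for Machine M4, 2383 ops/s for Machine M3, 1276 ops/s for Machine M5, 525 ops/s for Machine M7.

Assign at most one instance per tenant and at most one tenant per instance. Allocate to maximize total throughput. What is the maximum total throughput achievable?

Maximum total: 13349 ops/s

Treat this as an assignment problem: match each tenant to one instance.
Optimal: Granite→Machine M7 (2302 ops/s), Delta→Machine M6 (2275 ops/s), Talus→Machine M4 (1885 ops/s), Iris→Machine M1 (2268 ops/s), Ridgeline→Machine M5 (2236 ops/s), Cove→Machine M3 (2383 ops/s) — total 2302+2275+1885+2268+2236+2383 = 13349 ops/s.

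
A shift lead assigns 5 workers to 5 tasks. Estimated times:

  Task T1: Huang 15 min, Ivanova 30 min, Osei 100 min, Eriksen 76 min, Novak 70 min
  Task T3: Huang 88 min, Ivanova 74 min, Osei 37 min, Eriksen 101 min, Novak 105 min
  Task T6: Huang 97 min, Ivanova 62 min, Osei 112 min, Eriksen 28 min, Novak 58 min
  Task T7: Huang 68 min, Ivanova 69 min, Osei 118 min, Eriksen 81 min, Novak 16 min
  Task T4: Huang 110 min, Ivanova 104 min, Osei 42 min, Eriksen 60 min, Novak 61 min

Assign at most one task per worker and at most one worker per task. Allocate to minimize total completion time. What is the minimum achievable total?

Min total: 175 min

This is a one-to-one assignment (minimum-cost bipartite matching).
Optimal: Huang→Task T1 (15 min), Ivanova→Task T3 (74 min), Osei→Task T4 (42 min), Eriksen→Task T6 (28 min), Novak→Task T7 (16 min) — total 15+74+42+28+16 = 175 min.
Row-greedy (each worker in turn takes its cheapest remaining task) gives 190 min, worse by 15.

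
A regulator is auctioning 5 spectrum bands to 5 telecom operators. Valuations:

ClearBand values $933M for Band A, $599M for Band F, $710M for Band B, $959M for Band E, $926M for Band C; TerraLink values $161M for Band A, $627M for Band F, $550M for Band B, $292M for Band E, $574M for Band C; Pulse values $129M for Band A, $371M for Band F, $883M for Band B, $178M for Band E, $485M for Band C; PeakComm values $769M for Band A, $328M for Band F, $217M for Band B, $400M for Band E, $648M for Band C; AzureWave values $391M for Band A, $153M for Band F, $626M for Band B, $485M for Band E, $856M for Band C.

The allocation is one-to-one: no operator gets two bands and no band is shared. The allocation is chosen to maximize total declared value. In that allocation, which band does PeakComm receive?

PeakComm receives Band A.

This is the linear assignment problem.
Optimal: ClearBand→Band E ($959M), TerraLink→Band F ($627M), Pulse→Band B ($883M), PeakComm→Band A ($769M), AzureWave→Band C ($856M) — total 959+627+883+769+856 = $4094M.
Column-greedy (each band in turn goes to its best remaining operator) gives $3576M, worse by 518.
No other one-to-one assignment exceeds $4094M.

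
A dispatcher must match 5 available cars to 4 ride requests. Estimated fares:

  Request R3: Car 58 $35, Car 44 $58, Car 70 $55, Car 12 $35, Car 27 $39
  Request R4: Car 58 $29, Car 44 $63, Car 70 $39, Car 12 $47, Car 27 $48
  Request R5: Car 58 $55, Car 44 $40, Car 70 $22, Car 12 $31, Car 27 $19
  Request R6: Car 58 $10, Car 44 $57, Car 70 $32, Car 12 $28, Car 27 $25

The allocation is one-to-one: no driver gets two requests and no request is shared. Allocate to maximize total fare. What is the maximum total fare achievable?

Maximum total: $215

Optimal: Car 70→Request R3 ($55), Car 27→Request R4 ($48), Car 58→Request R5 ($55), Car 44→Request R6 ($57) — total 55+48+55+57 = $215.
Column-greedy (each request in turn goes to its best remaining driver) gives $193, worse by 22.
Next-best assignment: Car 70→Request R3, Car 12→Request R4, Car 58→Request R5, Car 44→Request R6 = $214.
Swapping Car 70↔Car 44 (Car 70→Request R6 $32, Car 44→Request R3 $58) loses 22.
No other one-to-one assignment exceeds $215.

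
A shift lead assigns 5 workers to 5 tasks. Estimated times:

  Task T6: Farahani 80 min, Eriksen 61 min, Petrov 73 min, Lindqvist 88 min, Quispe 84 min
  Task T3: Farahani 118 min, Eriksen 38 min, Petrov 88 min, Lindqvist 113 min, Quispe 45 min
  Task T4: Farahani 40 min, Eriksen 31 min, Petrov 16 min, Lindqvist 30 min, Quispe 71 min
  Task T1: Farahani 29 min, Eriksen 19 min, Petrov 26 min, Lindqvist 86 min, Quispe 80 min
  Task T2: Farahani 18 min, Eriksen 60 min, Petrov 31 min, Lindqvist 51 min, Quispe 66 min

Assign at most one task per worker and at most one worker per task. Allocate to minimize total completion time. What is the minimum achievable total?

Optimal: Farahani→Task T2 (18 min), Eriksen→Task T6 (61 min), Petrov→Task T1 (26 min), Lindqvist→Task T4 (30 min), Quispe→Task T3 (45 min) — total 18+61+26+30+45 = 180 min.
Column-greedy (each task in turn goes to its cheapest remaining worker) gives 202 min, worse by 22.
Next-best assignment: Farahani→Task T2, Eriksen→Task T1, Petrov→Task T6, Lindqvist→Task T4, Quispe→Task T3 = 185 min.
No other one-to-one assignment undercuts 180 min.

Minimum total: 180 min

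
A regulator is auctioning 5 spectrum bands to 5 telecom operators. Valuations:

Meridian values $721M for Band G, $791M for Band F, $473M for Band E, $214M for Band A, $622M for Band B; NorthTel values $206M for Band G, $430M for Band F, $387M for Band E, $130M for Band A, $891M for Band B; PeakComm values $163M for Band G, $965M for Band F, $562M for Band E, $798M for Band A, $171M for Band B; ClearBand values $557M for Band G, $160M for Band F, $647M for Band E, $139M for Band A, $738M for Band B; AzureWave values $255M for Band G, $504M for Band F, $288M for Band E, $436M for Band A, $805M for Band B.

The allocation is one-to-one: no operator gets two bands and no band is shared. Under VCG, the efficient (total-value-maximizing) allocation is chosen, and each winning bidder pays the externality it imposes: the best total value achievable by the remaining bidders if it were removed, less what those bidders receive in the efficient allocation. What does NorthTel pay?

Efficient allocation: Meridian→Band G ($721M), NorthTel→Band B ($891M), PeakComm→Band F ($965M), ClearBand→Band E ($647M), AzureWave→Band A ($436M); total welfare W = $3660M.
NorthTel receives Band B at value $891M, so the others get W − 891 = $2769M.
Without NorthTel: best allocation of the remaining 4 bidders over all 5 bands is Meridian→Band G ($721M), PeakComm→Band F ($965M), ClearBand→Band E ($647M), AzureWave→Band B ($805M), total $3138M.
VCG payment = (others' best without NorthTel) − (others' welfare with NorthTel) = 3138 − 2769 = $369M.

NorthTel pays $369M.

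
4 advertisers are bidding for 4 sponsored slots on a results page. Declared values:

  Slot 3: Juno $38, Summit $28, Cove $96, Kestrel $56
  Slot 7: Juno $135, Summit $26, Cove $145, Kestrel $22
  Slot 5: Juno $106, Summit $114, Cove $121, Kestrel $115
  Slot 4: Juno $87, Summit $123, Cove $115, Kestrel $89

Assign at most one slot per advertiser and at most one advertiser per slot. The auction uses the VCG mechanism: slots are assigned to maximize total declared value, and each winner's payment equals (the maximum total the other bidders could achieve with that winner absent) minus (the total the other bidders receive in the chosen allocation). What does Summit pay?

Efficient allocation: Juno→Slot 7 ($135), Summit→Slot 4 ($123), Cove→Slot 3 ($96), Kestrel→Slot 5 ($115); total welfare W = $469.
Summit receives Slot 4 at value $123, so the others get W − 123 = $346.
Without Summit: best allocation of the remaining 3 bidders over all 4 slots is Juno→Slot 7 ($135), Cove→Slot 4 ($115), Kestrel→Slot 5 ($115), total $365.
VCG payment = (others' best without Summit) − (others' welfare with Summit) = 365 − 346 = $19.

Summit pays $19.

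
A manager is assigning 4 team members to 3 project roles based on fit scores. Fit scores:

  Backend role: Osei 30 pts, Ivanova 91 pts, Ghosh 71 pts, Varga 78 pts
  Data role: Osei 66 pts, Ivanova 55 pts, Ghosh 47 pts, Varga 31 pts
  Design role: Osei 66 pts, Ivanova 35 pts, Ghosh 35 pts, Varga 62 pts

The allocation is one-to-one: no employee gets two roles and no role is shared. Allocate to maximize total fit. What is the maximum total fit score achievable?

Max total: 219 pts

Optimal: Ivanova→Backend role (91 pts), Osei→Data role (66 pts), Varga→Design role (62 pts) — total 91+66+62 = 219 pts.
Row-greedy (each employee in turn takes its best remaining role) gives 192 pts, worse by 27.
Next-best assignment: Ivanova→Backend role, Ghosh→Data role, Osei→Design role = 204 pts.
No other one-to-one assignment exceeds 219 pts.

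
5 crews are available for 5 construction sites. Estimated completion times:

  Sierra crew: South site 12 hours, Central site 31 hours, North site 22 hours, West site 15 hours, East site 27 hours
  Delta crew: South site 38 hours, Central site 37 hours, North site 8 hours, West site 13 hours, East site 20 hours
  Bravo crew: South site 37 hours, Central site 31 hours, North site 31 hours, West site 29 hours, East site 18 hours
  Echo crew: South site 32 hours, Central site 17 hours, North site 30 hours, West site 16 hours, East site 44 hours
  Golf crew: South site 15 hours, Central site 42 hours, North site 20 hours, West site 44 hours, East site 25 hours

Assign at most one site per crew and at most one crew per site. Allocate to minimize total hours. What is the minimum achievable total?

Optimal: Sierra crew→West site (15 hours), Delta crew→North site (8 hours), Bravo crew→East site (18 hours), Echo crew→Central site (17 hours), Golf crew→South site (15 hours) — total 15+8+18+17+15 = 73 hours.
Column-greedy (each site in turn goes to its cheapest remaining crew) gives 91 hours, worse by 18.

Minimum total: 73 hours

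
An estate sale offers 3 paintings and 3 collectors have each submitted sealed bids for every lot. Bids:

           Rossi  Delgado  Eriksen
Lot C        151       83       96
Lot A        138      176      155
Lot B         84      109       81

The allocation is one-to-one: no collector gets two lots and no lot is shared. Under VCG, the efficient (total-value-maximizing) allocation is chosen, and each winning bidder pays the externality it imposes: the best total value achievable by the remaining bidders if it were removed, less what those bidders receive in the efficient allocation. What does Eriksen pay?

Efficient allocation: Rossi→Lot C ($151), Delgado→Lot B ($109), Eriksen→Lot A ($155); total welfare W = $415.
Eriksen receives Lot A at value $155, so the others get W − 155 = $260.
Without Eriksen: best allocation of the remaining 2 bidders over all 3 lots is Rossi→Lot C ($151), Delgado→Lot A ($176), total $327.
VCG payment = (others' best without Eriksen) − (others' welfare with Eriksen) = 327 − 260 = $67.

Eriksen pays $67.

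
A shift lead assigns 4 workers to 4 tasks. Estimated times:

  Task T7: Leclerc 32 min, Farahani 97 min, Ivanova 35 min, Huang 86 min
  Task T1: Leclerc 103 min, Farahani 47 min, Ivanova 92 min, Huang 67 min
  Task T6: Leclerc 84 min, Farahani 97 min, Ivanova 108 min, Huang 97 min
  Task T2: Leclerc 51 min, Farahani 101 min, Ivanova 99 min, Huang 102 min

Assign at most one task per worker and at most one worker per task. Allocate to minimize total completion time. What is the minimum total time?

Min total: 230 min

Optimal: Leclerc→Task T2 (51 min), Farahani→Task T1 (47 min), Ivanova→Task T7 (35 min), Huang→Task T6 (97 min) — total 51+47+35+97 = 230 min.
Row-greedy (each worker in turn takes its cheapest remaining task) gives 275 min, worse by 45.
Next-best assignment: Leclerc→Task T2, Farahani→Task T6, Ivanova→Task T7, Huang→Task T1 = 250 min.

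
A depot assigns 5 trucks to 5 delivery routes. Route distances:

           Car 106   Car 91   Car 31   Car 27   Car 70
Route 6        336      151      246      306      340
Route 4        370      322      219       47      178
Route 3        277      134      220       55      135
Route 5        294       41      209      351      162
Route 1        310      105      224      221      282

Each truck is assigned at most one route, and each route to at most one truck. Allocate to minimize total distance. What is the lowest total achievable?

Optimal: Car 106→Route 1 (310 km), Car 91→Route 5 (41 km), Car 31→Route 6 (246 km), Car 27→Route 4 (47 km), Car 70→Route 3 (135 km) — total 310+41+246+47+135 = 779 km.
Row-greedy (each truck in turn takes its cheapest remaining route) gives 1098 km, worse by 319.
No other one-to-one assignment undercuts 779 km.

Min total: 779 km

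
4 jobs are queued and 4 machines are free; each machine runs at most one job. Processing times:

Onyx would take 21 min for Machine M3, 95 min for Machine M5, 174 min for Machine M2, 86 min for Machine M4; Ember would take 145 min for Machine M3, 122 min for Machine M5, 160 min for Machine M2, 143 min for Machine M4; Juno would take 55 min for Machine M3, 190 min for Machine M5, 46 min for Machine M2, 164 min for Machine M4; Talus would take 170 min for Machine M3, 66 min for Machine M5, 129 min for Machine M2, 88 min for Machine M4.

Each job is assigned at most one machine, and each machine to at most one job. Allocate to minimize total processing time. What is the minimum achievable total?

Optimal: Onyx→Machine M3 (21 min), Ember→Machine M4 (143 min), Juno→Machine M2 (46 min), Talus→Machine M5 (66 min) — total 21+143+46+66 = 276 min.
Swapping Juno↔Talus (Juno→Machine M5 190 min, Talus→Machine M2 129 min) adds 207.

Min total: 276 min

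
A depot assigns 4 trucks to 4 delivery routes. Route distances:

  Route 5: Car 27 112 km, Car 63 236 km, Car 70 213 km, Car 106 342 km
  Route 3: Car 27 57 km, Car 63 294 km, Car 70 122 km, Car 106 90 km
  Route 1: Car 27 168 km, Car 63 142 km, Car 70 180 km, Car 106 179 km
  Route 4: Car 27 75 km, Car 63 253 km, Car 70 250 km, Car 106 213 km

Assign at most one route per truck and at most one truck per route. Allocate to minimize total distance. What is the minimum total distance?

Min total: 520 km

Optimal: Car 27→Route 4 (75 km), Car 63→Route 1 (142 km), Car 70→Route 5 (213 km), Car 106→Route 3 (90 km) — total 75+142+213+90 = 520 km.
Row-greedy (each truck in turn takes its cheapest remaining route) gives 625 km, worse by 105.
Next-best assignment: Car 27→Route 4, Car 63→Route 5, Car 70→Route 1, Car 106→Route 3 = 581 km.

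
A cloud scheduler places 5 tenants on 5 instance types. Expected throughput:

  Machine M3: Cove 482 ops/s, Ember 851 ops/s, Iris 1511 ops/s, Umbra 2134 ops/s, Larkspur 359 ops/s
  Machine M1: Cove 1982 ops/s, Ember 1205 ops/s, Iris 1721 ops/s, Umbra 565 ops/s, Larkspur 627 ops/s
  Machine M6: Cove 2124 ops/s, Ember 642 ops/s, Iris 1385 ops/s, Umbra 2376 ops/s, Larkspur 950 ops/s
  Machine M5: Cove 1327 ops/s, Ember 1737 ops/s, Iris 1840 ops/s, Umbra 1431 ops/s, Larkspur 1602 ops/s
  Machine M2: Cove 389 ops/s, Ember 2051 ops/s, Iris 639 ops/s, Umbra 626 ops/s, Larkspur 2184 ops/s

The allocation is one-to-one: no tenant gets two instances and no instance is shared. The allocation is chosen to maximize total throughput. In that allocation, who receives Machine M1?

Optimal: Cove→Machine M6 (2124 ops/s), Ember→Machine M5 (1737 ops/s), Iris→Machine M1 (1721 ops/s), Umbra→Machine M3 (2134 ops/s), Larkspur→Machine M2 (2184 ops/s) — total 2124+1737+1721+2134+2184 = 9900 ops/s.
Next-best assignment: Cove→Machine M1, Ember→Machine M5, Iris→Machine M3, Umbra→Machine M6, Larkspur→Machine M2 = 9790 ops/s.
Checked against all permutations: 9900 ops/s is optimal.
Iris's own top instance is Machine M5 (1840 ops/s), but forcing Iris→Machine M5 and reassigning the rest optimally gives only 9487 ops/s — worse by 413.

Iris receives Machine M1.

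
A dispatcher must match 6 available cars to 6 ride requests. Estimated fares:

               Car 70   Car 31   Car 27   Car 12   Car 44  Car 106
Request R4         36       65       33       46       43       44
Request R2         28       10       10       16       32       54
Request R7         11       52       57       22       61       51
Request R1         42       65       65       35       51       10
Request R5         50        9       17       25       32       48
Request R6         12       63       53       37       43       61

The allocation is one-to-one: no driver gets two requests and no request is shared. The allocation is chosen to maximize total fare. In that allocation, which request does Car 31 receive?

Treat this as an assignment problem: match each driver to one request.
Optimal: Car 70→Request R5 ($50), Car 31→Request R6 ($63), Car 27→Request R1 ($65), Car 12→Request R4 ($46), Car 44→Request R7 ($61), Car 106→Request R2 ($54) — total 50+63+65+46+61+54 = $339.
Max-entry greedy (repeatedly take the single best remaining cell) gives $318, worse by 21.
Next-best assignment: Car 70→Request R5, Car 31→Request R4, Car 27→Request R1, Car 12→Request R6, Car 44→Request R7, Car 106→Request R2 = $332.
Checked against all permutations: $339 is optimal.
Car 31's own top request is Request R4 ($65), but forcing Car 31→Request R4 and reassigning the rest optimally gives only $332 — worse by 7.

Car 31 receives Request R6.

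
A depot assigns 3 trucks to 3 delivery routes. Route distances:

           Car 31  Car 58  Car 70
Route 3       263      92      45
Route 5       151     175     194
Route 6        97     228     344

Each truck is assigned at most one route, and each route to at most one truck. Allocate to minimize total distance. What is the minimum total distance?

Treat this as an assignment problem: match each truck to one route.
Optimal: Car 31→Route 6 (97 km), Car 58→Route 5 (175 km), Car 70→Route 3 (45 km) — total 97+175+45 = 317 km.
Column-greedy (each route in turn goes to its cheapest remaining truck) gives 424 km, worse by 107.
Next-best assignment: Car 31→Route 6, Car 58→Route 3, Car 70→Route 5 = 383 km.
No other one-to-one assignment undercuts 317 km.

Min total: 317 km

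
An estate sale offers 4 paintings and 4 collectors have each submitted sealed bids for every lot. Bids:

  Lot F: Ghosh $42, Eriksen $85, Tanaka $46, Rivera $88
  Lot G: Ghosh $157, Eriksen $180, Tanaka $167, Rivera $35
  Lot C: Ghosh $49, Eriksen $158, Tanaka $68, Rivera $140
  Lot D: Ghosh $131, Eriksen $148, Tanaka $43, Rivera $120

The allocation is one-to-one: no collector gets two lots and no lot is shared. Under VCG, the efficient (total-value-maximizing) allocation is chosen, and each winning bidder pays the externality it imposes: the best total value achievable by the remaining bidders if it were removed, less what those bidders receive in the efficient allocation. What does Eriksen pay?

Efficient allocation: Ghosh→Lot D ($131), Eriksen→Lot C ($158), Tanaka→Lot G ($167), Rivera→Lot F ($88); total welfare W = $544.
Eriksen receives Lot C at value $158, so the others get W − 158 = $386.
Without Eriksen: best allocation of the remaining 3 bidders over all 4 lots is Ghosh→Lot D ($131), Tanaka→Lot G ($167), Rivera→Lot C ($140), total $438.
VCG payment = (others' best without Eriksen) − (others' welfare with Eriksen) = 438 − 386 = $52.

Eriksen pays $52.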